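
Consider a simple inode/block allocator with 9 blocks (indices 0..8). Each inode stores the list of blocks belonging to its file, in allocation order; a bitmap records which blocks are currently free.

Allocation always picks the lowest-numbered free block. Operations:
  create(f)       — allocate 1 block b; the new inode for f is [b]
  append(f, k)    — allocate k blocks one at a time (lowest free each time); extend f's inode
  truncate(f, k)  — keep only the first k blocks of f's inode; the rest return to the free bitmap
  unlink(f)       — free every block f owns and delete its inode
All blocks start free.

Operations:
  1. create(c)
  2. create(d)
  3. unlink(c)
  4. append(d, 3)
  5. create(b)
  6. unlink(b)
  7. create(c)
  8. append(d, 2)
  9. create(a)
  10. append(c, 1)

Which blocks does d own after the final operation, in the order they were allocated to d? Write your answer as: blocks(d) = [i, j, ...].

blocks(d) = [1, 0, 2, 3, 5, 6]

[1] create(c) — c=0 (map F........)
[2] create(d) — c=0 d=1 (map FF.......)
[3] unlink(c) — d=1 (map .F.......)
[4] append(d, 3) — d=1,0,2,3 (map FFFF.....)
[5] create(b) — b=4 d=1,0,2,3 (map FFFFF....)
[6] unlink(b) — d=1,0,2,3 (map FFFF.....)
[7] create(c) — c=4 d=1,0,2,3 (map FFFFF....)
[8] append(d, 2) — c=4 d=1,0,2,3,5,6 (map FFFFFFF..)
[9] create(a) — a=7 c=4 d=1,0,2,3,5,6 (map FFFFFFFF.)
[10] append(c, 1) — a=7 c=4,8 d=1,0,2,3,5,6 (map FFFFFFFFF)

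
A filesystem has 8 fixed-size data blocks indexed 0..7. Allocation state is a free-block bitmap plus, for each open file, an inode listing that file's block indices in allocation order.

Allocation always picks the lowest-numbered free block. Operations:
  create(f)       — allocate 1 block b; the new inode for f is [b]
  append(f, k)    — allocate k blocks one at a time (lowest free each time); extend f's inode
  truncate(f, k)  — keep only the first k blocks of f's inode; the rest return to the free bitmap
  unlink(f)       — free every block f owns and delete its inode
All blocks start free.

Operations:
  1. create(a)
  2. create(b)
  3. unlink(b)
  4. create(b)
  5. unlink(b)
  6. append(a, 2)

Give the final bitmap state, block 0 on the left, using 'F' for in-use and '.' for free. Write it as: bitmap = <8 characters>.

bitmap = FFF.....

after create(a) → a:[0]  free=[F.......]
after create(b) → a:[0], b:[1]  free=[FF......]
after unlink(b) → a:[0]  free=[F.......]
after create(b) → a:[0], b:[1]  free=[FF......]
after unlink(b) → a:[0]  free=[F.......]
after append(a, 2) → a:[0, 1, 2]  free=[FFF.....]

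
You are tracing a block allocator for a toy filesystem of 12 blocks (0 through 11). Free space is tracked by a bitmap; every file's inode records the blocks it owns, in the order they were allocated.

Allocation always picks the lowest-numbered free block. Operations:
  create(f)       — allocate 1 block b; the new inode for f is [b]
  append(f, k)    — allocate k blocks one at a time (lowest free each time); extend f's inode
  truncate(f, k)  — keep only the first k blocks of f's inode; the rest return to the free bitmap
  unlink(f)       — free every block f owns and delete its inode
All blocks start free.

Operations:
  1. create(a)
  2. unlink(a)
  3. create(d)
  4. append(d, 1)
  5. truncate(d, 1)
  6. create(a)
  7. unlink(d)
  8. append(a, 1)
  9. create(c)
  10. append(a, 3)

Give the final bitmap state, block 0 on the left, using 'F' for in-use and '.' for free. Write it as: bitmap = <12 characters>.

after create(a) → a:[0]  free=[F...........]
after unlink(a) →   free=[............]
after create(d) → d:[0]  free=[F...........]
after append(d, 1) → d:[0, 1]  free=[FF..........]
after truncate(d, 1) → d:[0]  free=[F...........]
after create(a) → a:[1], d:[0]  free=[FF..........]
after unlink(d) → a:[1]  free=[.F..........]
after append(a, 1) → a:[1, 0]  free=[FF..........]
after create(c) → a:[1, 0], c:[2]  free=[FFF.........]
after append(a, 3) → a:[1, 0, 3, 4, 5], c:[2]  free=[FFFFFF......]

bitmap = FFFFFF......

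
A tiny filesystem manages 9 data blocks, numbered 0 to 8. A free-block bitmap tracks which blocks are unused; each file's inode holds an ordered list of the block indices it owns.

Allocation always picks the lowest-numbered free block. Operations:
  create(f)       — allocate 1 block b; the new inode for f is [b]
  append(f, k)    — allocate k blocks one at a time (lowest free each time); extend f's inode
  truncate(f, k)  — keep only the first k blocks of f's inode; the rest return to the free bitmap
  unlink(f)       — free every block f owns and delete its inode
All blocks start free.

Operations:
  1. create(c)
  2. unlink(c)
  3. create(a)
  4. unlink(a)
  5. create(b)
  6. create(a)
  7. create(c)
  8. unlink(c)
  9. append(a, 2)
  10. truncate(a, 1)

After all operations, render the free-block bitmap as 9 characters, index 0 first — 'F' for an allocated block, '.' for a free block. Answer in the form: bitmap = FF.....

bitmap = FF.......

create(c): bitmap=F........ | c=[0]
unlink(c): bitmap=......... | 
create(a): bitmap=F........ | a=[0]
unlink(a): bitmap=......... | 
create(b): bitmap=F........ | b=[0]
create(a): bitmap=FF....... | a=[1] b=[0]
create(c): bitmap=FFF...... | a=[1] b=[0] c=[2]
unlink(c): bitmap=FF....... | a=[1] b=[0]
append(a, 2): bitmap=FFFF..... | a=[1, 2, 3] b=[0]
truncate(a, 1): bitmap=FF....... | a=[1] b=[0]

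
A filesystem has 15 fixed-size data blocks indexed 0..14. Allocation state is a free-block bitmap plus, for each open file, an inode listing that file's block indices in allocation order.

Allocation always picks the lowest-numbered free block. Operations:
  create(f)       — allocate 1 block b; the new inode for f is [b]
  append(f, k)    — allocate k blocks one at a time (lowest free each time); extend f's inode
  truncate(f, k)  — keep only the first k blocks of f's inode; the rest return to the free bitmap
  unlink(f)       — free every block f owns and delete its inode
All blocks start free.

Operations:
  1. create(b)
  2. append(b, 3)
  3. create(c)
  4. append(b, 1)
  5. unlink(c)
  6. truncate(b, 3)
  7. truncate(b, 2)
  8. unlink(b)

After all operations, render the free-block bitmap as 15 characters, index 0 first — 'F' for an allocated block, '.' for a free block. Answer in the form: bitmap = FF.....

create(b): bitmap=F.............. | b=[0]
append(b, 3): bitmap=FFFF........... | b=[0, 1, 2, 3]
create(c): bitmap=FFFFF.......... | b=[0, 1, 2, 3] c=[4]
append(b, 1): bitmap=FFFFFF......... | b=[0, 1, 2, 3, 5] c=[4]
unlink(c): bitmap=FFFF.F......... | b=[0, 1, 2, 3, 5]
truncate(b, 3): bitmap=FFF............ | b=[0, 1, 2]
truncate(b, 2): bitmap=FF............. | b=[0, 1]
unlink(b): bitmap=............... | 

bitmap = ...............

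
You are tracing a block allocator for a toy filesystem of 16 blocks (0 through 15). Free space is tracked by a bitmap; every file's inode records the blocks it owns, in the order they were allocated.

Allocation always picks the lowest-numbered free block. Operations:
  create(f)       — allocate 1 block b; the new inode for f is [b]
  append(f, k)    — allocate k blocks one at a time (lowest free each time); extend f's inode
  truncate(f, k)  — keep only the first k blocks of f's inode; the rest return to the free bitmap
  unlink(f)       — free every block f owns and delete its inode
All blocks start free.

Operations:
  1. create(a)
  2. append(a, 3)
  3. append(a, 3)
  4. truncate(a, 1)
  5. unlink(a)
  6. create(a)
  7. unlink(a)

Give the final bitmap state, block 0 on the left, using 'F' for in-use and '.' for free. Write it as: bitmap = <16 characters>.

after create(a) → a:[0]  free=[F...............]
after append(a, 3) → a:[0, 1, 2, 3]  free=[FFFF............]
after append(a, 3) → a:[0, 1, 2, 3, 4, 5, 6]  free=[FFFFFFF.........]
after truncate(a, 1) → a:[0]  free=[F...............]
after unlink(a) →   free=[................]
after create(a) → a:[0]  free=[F...............]
after unlink(a) →   free=[................]

bitmap = ................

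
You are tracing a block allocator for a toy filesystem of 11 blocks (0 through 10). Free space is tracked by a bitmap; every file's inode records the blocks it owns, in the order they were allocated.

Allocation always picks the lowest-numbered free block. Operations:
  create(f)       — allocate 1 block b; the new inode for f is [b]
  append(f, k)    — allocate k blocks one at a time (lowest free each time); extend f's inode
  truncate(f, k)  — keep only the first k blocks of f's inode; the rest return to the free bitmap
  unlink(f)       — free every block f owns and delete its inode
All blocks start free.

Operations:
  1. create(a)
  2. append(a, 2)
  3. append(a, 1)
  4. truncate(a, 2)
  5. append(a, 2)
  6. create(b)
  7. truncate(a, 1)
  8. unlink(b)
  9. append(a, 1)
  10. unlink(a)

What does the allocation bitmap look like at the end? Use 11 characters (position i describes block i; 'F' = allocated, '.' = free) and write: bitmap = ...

[1] create(a) — a=0 (map F..........)
[2] append(a, 2) — a=0,1,2 (map FFF........)
[3] append(a, 1) — a=0,1,2,3 (map FFFF.......)
[4] truncate(a, 2) — a=0,1 (map FF.........)
[5] append(a, 2) — a=0,1,2,3 (map FFFF.......)
[6] create(b) — a=0,1,2,3 b=4 (map FFFFF......)
[7] truncate(a, 1) — a=0 b=4 (map F...F......)
[8] unlink(b) — a=0 (map F..........)
[9] append(a, 1) — a=0,1 (map FF.........)
[10] unlink(a) —  (map ...........)

bitmap = ...........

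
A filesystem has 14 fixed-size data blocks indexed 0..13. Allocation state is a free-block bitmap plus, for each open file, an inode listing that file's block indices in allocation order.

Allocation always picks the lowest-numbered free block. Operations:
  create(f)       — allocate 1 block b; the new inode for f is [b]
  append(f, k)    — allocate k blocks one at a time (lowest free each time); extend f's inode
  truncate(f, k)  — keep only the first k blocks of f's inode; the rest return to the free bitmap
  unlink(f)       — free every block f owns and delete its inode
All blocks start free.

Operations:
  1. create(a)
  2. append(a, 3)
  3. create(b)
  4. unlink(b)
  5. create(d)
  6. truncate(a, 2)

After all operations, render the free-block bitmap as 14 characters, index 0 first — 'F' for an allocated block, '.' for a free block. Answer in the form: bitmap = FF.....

bitmap = FF..F.........

create(a): bitmap=F............. | a=[0]
append(a, 3): bitmap=FFFF.......... | a=[0, 1, 2, 3]
create(b): bitmap=FFFFF......... | a=[0, 1, 2, 3] b=[4]
unlink(b): bitmap=FFFF.......... | a=[0, 1, 2, 3]
create(d): bitmap=FFFFF......... | a=[0, 1, 2, 3] d=[4]
truncate(a, 2): bitmap=FF..F......... | a=[0, 1] d=[4]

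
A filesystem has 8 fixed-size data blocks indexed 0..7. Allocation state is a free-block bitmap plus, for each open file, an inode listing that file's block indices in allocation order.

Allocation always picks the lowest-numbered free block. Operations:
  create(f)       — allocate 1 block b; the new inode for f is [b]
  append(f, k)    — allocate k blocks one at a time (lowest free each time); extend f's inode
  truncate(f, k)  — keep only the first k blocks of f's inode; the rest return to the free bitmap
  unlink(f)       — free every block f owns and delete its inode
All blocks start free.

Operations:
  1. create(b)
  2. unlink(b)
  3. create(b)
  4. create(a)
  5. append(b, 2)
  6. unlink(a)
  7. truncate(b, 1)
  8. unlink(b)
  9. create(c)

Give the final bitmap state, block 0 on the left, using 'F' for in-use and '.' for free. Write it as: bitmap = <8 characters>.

after create(b) → b:[0]  free=[F.......]
after unlink(b) →   free=[........]
after create(b) → b:[0]  free=[F.......]
after create(a) → a:[1], b:[0]  free=[FF......]
after append(b, 2) → a:[1], b:[0, 2, 3]  free=[FFFF....]
after unlink(a) → b:[0, 2, 3]  free=[F.FF....]
after truncate(b, 1) → b:[0]  free=[F.......]
after unlink(b) →   free=[........]
after create(c) → c:[0]  free=[F.......]

bitmap = F.......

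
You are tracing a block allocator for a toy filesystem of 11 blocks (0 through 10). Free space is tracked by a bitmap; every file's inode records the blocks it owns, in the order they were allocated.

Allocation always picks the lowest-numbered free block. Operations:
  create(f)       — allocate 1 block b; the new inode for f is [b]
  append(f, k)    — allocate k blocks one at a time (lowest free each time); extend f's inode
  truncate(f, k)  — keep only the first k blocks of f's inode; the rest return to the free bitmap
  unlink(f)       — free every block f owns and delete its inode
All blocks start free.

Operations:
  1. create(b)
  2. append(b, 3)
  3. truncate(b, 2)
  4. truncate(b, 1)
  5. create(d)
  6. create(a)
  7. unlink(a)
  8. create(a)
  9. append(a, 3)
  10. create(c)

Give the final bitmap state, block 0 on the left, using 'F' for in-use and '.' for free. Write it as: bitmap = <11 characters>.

[1] create(b) — b=0 (map F..........)
[2] append(b, 3) — b=0,1,2,3 (map FFFF.......)
[3] truncate(b, 2) — b=0,1 (map FF.........)
[4] truncate(b, 1) — b=0 (map F..........)
[5] create(d) — b=0 d=1 (map FF.........)
[6] create(a) — a=2 b=0 d=1 (map FFF........)
[7] unlink(a) — b=0 d=1 (map FF.........)
[8] create(a) — a=2 b=0 d=1 (map FFF........)
[9] append(a, 3) — a=2,3,4,5 b=0 d=1 (map FFFFFF.....)
[10] create(c) — a=2,3,4,5 b=0 c=6 d=1 (map FFFFFFF....)

bitmap = FFFFFFF....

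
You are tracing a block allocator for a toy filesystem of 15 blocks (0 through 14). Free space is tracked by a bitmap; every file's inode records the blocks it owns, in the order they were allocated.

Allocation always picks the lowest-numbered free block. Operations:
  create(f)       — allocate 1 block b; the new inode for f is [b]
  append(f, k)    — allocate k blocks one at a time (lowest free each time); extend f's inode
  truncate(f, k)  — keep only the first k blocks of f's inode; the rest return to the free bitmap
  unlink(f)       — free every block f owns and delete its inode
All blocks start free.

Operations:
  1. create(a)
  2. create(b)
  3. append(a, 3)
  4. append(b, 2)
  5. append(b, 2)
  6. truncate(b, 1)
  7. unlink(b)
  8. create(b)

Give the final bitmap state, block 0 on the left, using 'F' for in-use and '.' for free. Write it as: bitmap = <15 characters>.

[1] create(a) — a=0 (map F..............)
[2] create(b) — a=0 b=1 (map FF.............)
[3] append(a, 3) — a=0,2,3,4 b=1 (map FFFFF..........)
[4] append(b, 2) — a=0,2,3,4 b=1,5,6 (map FFFFFFF........)
[5] append(b, 2) — a=0,2,3,4 b=1,5,6,7,8 (map FFFFFFFFF......)
[6] truncate(b, 1) — a=0,2,3,4 b=1 (map FFFFF..........)
[7] unlink(b) — a=0,2,3,4 (map F.FFF..........)
[8] create(b) — a=0,2,3,4 b=1 (map FFFFF..........)

bitmap = FFFFF..........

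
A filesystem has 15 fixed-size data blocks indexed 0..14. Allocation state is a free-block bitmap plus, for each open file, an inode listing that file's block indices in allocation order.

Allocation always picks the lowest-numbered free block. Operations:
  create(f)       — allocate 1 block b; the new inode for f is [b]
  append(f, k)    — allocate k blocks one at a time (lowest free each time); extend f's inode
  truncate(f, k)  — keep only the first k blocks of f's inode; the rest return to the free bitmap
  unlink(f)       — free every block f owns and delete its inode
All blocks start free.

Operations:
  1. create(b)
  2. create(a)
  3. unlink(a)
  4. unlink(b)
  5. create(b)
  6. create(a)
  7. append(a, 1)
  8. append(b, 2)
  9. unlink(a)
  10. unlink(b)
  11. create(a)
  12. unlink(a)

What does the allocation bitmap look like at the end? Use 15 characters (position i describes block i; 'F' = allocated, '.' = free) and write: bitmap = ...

bitmap = ...............

[1] create(b) — b=0 (map F..............)
[2] create(a) — a=1 b=0 (map FF.............)
[3] unlink(a) — b=0 (map F..............)
[4] unlink(b) —  (map ...............)
[5] create(b) — b=0 (map F..............)
[6] create(a) — a=1 b=0 (map FF.............)
[7] append(a, 1) — a=1,2 b=0 (map FFF............)
[8] append(b, 2) — a=1,2 b=0,3,4 (map FFFFF..........)
[9] unlink(a) — b=0,3,4 (map F..FF..........)
[10] unlink(b) —  (map ...............)
[11] create(a) — a=0 (map F..............)
[12] unlink(a) —  (map ...............)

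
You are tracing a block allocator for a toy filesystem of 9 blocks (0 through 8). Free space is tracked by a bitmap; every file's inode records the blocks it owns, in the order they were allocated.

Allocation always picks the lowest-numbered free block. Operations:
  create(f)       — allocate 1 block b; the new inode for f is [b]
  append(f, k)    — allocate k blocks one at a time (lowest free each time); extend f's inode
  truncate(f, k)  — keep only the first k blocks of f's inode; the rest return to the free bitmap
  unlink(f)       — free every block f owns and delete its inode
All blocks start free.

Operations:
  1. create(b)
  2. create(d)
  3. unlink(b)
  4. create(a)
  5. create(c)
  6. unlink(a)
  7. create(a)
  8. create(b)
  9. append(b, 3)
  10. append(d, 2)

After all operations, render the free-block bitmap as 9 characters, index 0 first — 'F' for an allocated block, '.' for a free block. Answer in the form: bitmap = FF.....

bitmap = FFFFFFFFF

[1] create(b) — b=0 (map F........)
[2] create(d) — b=0 d=1 (map FF.......)
[3] unlink(b) — d=1 (map .F.......)
[4] create(a) — a=0 d=1 (map FF.......)
[5] create(c) — a=0 c=2 d=1 (map FFF......)
[6] unlink(a) — c=2 d=1 (map .FF......)
[7] create(a) — a=0 c=2 d=1 (map FFF......)
[8] create(b) — a=0 b=3 c=2 d=1 (map FFFF.....)
[9] append(b, 3) — a=0 b=3,4,5,6 c=2 d=1 (map FFFFFFF..)
[10] append(d, 2) — a=0 b=3,4,5,6 c=2 d=1,7,8 (map FFFFFFFFF)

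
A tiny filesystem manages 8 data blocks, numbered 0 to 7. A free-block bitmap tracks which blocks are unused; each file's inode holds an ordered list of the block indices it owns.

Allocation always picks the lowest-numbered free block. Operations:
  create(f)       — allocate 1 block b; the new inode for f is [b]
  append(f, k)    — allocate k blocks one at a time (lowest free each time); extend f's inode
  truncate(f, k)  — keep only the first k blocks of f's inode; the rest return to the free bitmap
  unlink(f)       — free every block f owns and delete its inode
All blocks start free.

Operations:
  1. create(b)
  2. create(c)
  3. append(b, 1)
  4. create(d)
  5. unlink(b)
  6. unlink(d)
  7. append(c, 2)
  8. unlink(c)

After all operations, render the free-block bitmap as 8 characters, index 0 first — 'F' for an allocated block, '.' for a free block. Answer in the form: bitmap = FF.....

bitmap = ........

after create(b) → b:[0]  free=[F.......]
after create(c) → b:[0], c:[1]  free=[FF......]
after append(b, 1) → b:[0, 2], c:[1]  free=[FFF.....]
after create(d) → b:[0, 2], c:[1], d:[3]  free=[FFFF....]
after unlink(b) → c:[1], d:[3]  free=[.F.F....]
after unlink(d) → c:[1]  free=[.F......]
after append(c, 2) → c:[1, 0, 2]  free=[FFF.....]
after unlink(c) →   free=[........]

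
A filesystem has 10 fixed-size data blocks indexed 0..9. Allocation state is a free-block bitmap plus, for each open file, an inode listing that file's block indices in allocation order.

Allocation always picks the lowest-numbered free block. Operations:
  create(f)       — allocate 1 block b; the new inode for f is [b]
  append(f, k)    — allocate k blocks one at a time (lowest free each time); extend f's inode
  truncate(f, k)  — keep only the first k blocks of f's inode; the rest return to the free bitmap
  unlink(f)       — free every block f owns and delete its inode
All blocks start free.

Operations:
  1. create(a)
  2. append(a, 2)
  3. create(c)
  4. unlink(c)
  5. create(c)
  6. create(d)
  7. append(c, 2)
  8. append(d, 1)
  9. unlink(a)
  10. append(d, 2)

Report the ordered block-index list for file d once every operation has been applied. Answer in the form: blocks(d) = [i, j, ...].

  1. create(a)  ⇒  F.........  {a→[0]}
  2. append(a, 2)  ⇒  FFF.......  {a→[0, 1, 2]}
  3. create(c)  ⇒  FFFF......  {a→[0, 1, 2]; c→[3]}
  4. unlink(c)  ⇒  FFF.......  {a→[0, 1, 2]}
  5. create(c)  ⇒  FFFF......  {a→[0, 1, 2]; c→[3]}
  6. create(d)  ⇒  FFFFF.....  {a→[0, 1, 2]; c→[3]; d→[4]}
  7. append(c, 2)  ⇒  FFFFFFF...  {a→[0, 1, 2]; c→[3, 5, 6]; d→[4]}
  8. append(d, 1)  ⇒  FFFFFFFF..  {a→[0, 1, 2]; c→[3, 5, 6]; d→[4, 7]}
  9. unlink(a)  ⇒  ...FFFFF..  {c→[3, 5, 6]; d→[4, 7]}
  10. append(d, 2)  ⇒  FF.FFFFF..  {c→[3, 5, 6]; d→[4, 7, 0, 1]}

blocks(d) = [4, 7, 0, 1]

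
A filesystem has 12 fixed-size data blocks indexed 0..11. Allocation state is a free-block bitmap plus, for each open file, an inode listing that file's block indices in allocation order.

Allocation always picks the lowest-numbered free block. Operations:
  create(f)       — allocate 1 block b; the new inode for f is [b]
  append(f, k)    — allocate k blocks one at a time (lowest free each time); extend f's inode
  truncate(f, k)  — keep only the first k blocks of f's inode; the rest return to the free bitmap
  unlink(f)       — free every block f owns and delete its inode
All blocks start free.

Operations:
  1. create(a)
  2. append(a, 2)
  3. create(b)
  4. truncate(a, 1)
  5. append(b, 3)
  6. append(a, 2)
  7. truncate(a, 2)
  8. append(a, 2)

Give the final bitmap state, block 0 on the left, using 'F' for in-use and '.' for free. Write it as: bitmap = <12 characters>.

bitmap = FFFFFFFF....

create(a): bitmap=F........... | a=[0]
append(a, 2): bitmap=FFF......... | a=[0, 1, 2]
create(b): bitmap=FFFF........ | a=[0, 1, 2] b=[3]
truncate(a, 1): bitmap=F..F........ | a=[0] b=[3]
append(b, 3): bitmap=FFFFF....... | a=[0] b=[3, 1, 2, 4]
append(a, 2): bitmap=FFFFFFF..... | a=[0, 5, 6] b=[3, 1, 2, 4]
truncate(a, 2): bitmap=FFFFFF...... | a=[0, 5] b=[3, 1, 2, 4]
append(a, 2): bitmap=FFFFFFFF.... | a=[0, 5, 6, 7] b=[3, 1, 2, 4]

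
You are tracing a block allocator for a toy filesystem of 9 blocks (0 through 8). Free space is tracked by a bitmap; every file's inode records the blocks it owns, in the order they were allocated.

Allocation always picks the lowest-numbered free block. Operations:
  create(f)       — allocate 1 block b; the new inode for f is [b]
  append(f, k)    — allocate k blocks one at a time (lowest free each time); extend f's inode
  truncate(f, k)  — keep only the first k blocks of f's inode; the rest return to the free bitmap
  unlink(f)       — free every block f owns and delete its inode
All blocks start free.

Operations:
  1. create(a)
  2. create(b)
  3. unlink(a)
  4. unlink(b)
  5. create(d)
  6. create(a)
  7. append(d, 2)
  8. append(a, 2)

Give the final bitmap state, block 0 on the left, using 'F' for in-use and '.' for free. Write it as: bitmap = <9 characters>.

bitmap = FFFFFF...

create(a): bitmap=F........ | a=[0]
create(b): bitmap=FF....... | a=[0] b=[1]
unlink(a): bitmap=.F....... | b=[1]
unlink(b): bitmap=......... | 
create(d): bitmap=F........ | d=[0]
create(a): bitmap=FF....... | a=[1] d=[0]
append(d, 2): bitmap=FFFF..... | a=[1] d=[0, 2, 3]
append(a, 2): bitmap=FFFFFF... | a=[1, 4, 5] d=[0, 2, 3]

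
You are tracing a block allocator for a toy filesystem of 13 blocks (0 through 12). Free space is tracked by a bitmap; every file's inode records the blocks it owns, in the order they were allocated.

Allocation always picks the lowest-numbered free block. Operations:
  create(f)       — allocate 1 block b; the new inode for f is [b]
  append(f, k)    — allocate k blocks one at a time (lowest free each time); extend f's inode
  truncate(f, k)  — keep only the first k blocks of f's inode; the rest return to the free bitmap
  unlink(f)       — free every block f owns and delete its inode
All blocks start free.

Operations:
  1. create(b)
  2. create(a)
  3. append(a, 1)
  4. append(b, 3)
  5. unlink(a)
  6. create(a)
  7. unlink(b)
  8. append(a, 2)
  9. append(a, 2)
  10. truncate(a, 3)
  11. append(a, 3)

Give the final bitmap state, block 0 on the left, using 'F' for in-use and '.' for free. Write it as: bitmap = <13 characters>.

bitmap = FFFFFF.......

[1] create(b) — b=0 (map F............)
[2] create(a) — a=1 b=0 (map FF...........)
[3] append(a, 1) — a=1,2 b=0 (map FFF..........)
[4] append(b, 3) — a=1,2 b=0,3,4,5 (map FFFFFF.......)
[5] unlink(a) — b=0,3,4,5 (map F..FFF.......)
[6] create(a) — a=1 b=0,3,4,5 (map FF.FFF.......)
[7] unlink(b) — a=1 (map .F...........)
[8] append(a, 2) — a=1,0,2 (map FFF..........)
[9] append(a, 2) — a=1,0,2,3,4 (map FFFFF........)
[10] truncate(a, 3) — a=1,0,2 (map FFF..........)
[11] append(a, 3) — a=1,0,2,3,4,5 (map FFFFFF.......)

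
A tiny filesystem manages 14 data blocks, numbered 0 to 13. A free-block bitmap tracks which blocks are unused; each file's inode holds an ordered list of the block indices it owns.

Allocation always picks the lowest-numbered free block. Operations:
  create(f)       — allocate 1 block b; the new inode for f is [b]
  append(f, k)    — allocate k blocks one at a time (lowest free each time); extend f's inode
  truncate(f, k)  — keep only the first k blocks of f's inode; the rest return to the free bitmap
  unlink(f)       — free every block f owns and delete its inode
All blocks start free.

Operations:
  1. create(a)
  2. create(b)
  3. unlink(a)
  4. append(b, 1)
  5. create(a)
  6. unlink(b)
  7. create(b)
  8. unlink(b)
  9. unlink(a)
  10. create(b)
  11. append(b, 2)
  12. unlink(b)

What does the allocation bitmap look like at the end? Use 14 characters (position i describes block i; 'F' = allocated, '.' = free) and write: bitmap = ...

  1. create(a)  ⇒  F.............  {a→[0]}
  2. create(b)  ⇒  FF............  {a→[0]; b→[1]}
  3. unlink(a)  ⇒  .F............  {b→[1]}
  4. append(b, 1)  ⇒  FF............  {b→[1, 0]}
  5. create(a)  ⇒  FFF...........  {a→[2]; b→[1, 0]}
  6. unlink(b)  ⇒  ..F...........  {a→[2]}
  7. create(b)  ⇒  F.F...........  {a→[2]; b→[0]}
  8. unlink(b)  ⇒  ..F...........  {a→[2]}
  9. unlink(a)  ⇒  ..............  {}
  10. create(b)  ⇒  F.............  {b→[0]}
  11. append(b, 2)  ⇒  FFF...........  {b→[0, 1, 2]}
  12. unlink(b)  ⇒  ..............  {}

bitmap = ..............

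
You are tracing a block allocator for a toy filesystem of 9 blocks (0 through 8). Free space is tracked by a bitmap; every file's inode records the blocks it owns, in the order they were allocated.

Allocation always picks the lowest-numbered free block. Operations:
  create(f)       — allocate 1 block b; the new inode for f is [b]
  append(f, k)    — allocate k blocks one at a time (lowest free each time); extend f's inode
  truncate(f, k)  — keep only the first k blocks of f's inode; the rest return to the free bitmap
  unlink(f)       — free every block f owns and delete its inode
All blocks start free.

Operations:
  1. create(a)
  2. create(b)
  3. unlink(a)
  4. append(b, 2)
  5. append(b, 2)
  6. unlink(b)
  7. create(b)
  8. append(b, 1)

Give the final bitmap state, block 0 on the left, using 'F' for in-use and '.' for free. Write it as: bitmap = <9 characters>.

  1. create(a)  ⇒  F........  {a→[0]}
  2. create(b)  ⇒  FF.......  {a→[0]; b→[1]}
  3. unlink(a)  ⇒  .F.......  {b→[1]}
  4. append(b, 2)  ⇒  FFF......  {b→[1, 0, 2]}
  5. append(b, 2)  ⇒  FFFFF....  {b→[1, 0, 2, 3, 4]}
  6. unlink(b)  ⇒  .........  {}
  7. create(b)  ⇒  F........  {b→[0]}
  8. append(b, 1)  ⇒  FF.......  {b→[0, 1]}

bitmap = FF.......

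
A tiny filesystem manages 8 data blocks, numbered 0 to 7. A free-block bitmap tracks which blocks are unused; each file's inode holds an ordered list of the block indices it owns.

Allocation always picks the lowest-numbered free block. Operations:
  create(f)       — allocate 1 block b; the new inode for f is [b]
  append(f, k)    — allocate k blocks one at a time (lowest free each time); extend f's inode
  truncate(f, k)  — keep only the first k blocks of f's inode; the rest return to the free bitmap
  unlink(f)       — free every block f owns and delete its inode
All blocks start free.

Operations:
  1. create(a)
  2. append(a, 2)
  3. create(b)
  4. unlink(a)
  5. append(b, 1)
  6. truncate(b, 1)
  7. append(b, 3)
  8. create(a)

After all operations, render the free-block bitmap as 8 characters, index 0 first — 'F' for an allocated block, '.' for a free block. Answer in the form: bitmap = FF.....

bitmap = FFFFF...

[1] create(a) — a=0 (map F.......)
[2] append(a, 2) — a=0,1,2 (map FFF.....)
[3] create(b) — a=0,1,2 b=3 (map FFFF....)
[4] unlink(a) — b=3 (map ...F....)
[5] append(b, 1) — b=3,0 (map F..F....)
[6] truncate(b, 1) — b=3 (map ...F....)
[7] append(b, 3) — b=3,0,1,2 (map FFFF....)
[8] create(a) — a=4 b=3,0,1,2 (map FFFFF...)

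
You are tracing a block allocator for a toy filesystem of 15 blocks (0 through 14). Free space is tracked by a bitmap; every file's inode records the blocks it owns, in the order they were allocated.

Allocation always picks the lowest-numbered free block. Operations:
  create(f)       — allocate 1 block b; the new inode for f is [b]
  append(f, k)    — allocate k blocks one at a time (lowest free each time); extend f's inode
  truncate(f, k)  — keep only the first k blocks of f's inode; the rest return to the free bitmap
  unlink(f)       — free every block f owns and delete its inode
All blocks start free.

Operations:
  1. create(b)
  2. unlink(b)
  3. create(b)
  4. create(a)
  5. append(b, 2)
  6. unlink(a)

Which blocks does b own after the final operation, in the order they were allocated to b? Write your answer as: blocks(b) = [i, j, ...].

  1. create(b)  ⇒  F..............  {b→[0]}
  2. unlink(b)  ⇒  ...............  {}
  3. create(b)  ⇒  F..............  {b→[0]}
  4. create(a)  ⇒  FF.............  {a→[1]; b→[0]}
  5. append(b, 2)  ⇒  FFFF...........  {a→[1]; b→[0, 2, 3]}
  6. unlink(a)  ⇒  F.FF...........  {b→[0, 2, 3]}

blocks(b) = [0, 2, 3]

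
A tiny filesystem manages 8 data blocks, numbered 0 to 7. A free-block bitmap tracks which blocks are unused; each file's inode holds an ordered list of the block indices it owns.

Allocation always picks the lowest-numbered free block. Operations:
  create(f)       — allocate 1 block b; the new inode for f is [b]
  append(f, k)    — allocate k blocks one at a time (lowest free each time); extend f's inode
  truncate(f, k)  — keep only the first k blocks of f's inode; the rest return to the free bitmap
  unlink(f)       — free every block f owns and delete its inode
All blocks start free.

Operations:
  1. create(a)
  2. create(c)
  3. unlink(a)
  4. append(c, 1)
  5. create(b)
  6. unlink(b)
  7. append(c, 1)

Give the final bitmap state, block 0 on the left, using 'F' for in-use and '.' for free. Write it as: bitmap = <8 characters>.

  1. create(a)  ⇒  F.......  {a→[0]}
  2. create(c)  ⇒  FF......  {a→[0]; c→[1]}
  3. unlink(a)  ⇒  .F......  {c→[1]}
  4. append(c, 1)  ⇒  FF......  {c→[1, 0]}
  5. create(b)  ⇒  FFF.....  {b→[2]; c→[1, 0]}
  6. unlink(b)  ⇒  FF......  {c→[1, 0]}
  7. append(c, 1)  ⇒  FFF.....  {c→[1, 0, 2]}

bitmap = FFF.....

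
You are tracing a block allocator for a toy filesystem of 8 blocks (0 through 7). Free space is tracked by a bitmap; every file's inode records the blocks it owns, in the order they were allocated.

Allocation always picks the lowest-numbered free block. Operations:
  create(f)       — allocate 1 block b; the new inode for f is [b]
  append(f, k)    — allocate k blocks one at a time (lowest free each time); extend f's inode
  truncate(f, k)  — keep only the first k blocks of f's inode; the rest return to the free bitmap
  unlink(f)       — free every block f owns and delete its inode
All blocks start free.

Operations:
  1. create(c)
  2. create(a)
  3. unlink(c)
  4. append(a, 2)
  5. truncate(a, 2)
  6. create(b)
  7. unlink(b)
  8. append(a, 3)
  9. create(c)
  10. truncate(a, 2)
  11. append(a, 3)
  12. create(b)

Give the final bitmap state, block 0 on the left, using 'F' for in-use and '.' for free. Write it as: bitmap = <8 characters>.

bitmap = FFFFFFF.

[1] create(c) — c=0 (map F.......)
[2] create(a) — a=1 c=0 (map FF......)
[3] unlink(c) — a=1 (map .F......)
[4] append(a, 2) — a=1,0,2 (map FFF.....)
[5] truncate(a, 2) — a=1,0 (map FF......)
[6] create(b) — a=1,0 b=2 (map FFF.....)
[7] unlink(b) — a=1,0 (map FF......)
[8] append(a, 3) — a=1,0,2,3,4 (map FFFFF...)
[9] create(c) — a=1,0,2,3,4 c=5 (map FFFFFF..)
[10] truncate(a, 2) — a=1,0 c=5 (map FF...F..)
[11] append(a, 3) — a=1,0,2,3,4 c=5 (map FFFFFF..)
[12] create(b) — a=1,0,2,3,4 b=6 c=5 (map FFFFFFF.)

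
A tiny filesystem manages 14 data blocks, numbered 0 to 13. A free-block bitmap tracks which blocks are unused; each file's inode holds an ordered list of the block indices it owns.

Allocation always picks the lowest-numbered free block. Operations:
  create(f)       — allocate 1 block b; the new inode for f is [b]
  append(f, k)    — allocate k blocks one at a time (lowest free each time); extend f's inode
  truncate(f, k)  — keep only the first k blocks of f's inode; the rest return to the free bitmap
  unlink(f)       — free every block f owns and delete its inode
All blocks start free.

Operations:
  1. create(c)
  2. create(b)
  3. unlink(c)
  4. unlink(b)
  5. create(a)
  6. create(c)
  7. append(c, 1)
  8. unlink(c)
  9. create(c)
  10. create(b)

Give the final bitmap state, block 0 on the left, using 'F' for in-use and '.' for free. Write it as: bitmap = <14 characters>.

bitmap = FFF...........

  1. create(c)  ⇒  F.............  {c→[0]}
  2. create(b)  ⇒  FF............  {b→[1]; c→[0]}
  3. unlink(c)  ⇒  .F............  {b→[1]}
  4. unlink(b)  ⇒  ..............  {}
  5. create(a)  ⇒  F.............  {a→[0]}
  6. create(c)  ⇒  FF............  {a→[0]; c→[1]}
  7. append(c, 1)  ⇒  FFF...........  {a→[0]; c→[1, 2]}
  8. unlink(c)  ⇒  F.............  {a→[0]}
  9. create(c)  ⇒  FF............  {a→[0]; c→[1]}
  10. create(b)  ⇒  FFF...........  {a→[0]; b→[2]; c→[1]}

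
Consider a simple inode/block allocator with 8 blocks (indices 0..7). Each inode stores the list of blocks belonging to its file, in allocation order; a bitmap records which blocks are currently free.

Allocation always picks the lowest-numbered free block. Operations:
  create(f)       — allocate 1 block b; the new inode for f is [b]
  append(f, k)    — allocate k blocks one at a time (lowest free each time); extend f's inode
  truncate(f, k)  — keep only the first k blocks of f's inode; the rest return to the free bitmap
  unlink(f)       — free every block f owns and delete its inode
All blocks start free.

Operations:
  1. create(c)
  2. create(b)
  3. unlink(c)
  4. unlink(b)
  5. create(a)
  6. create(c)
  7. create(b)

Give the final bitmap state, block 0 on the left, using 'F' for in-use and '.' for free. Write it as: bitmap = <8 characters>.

bitmap = FFF.....

create(c): bitmap=F....... | c=[0]
create(b): bitmap=FF...... | b=[1] c=[0]
unlink(c): bitmap=.F...... | b=[1]
unlink(b): bitmap=........ | 
create(a): bitmap=F....... | a=[0]
create(c): bitmap=FF...... | a=[0] c=[1]
create(b): bitmap=FFF..... | a=[0] b=[2] c=[1]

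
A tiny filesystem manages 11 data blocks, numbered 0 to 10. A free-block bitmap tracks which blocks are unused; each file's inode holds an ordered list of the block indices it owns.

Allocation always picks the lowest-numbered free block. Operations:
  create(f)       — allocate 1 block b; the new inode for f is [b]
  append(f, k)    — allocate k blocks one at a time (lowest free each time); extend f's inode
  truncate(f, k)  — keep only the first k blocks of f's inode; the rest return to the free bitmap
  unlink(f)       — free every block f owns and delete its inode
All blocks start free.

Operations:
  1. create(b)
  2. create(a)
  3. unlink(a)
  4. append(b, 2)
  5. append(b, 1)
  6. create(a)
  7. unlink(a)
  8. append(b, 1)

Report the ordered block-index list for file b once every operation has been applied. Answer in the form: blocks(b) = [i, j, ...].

blocks(b) = [0, 1, 2, 3, 4]

[1] create(b) — b=0 (map F..........)
[2] create(a) — a=1 b=0 (map FF.........)
[3] unlink(a) — b=0 (map F..........)
[4] append(b, 2) — b=0,1,2 (map FFF........)
[5] append(b, 1) — b=0,1,2,3 (map FFFF.......)
[6] create(a) — a=4 b=0,1,2,3 (map FFFFF......)
[7] unlink(a) — b=0,1,2,3 (map FFFF.......)
[8] append(b, 1) — b=0,1,2,3,4 (map FFFFF......)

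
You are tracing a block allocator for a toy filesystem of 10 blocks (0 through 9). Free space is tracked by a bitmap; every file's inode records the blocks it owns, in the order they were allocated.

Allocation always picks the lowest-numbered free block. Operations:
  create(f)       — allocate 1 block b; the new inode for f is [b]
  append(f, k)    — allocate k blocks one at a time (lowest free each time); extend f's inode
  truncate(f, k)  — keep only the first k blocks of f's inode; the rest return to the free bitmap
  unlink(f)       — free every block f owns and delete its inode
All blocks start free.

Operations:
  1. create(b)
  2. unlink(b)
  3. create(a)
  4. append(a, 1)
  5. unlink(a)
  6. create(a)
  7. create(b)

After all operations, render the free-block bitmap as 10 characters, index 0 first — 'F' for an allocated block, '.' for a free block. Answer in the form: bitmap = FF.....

bitmap = FF........

create(b): bitmap=F......... | b=[0]
unlink(b): bitmap=.......... | 
create(a): bitmap=F......... | a=[0]
append(a, 1): bitmap=FF........ | a=[0, 1]
unlink(a): bitmap=.......... | 
create(a): bitmap=F......... | a=[0]
create(b): bitmap=FF........ | a=[0] b=[1]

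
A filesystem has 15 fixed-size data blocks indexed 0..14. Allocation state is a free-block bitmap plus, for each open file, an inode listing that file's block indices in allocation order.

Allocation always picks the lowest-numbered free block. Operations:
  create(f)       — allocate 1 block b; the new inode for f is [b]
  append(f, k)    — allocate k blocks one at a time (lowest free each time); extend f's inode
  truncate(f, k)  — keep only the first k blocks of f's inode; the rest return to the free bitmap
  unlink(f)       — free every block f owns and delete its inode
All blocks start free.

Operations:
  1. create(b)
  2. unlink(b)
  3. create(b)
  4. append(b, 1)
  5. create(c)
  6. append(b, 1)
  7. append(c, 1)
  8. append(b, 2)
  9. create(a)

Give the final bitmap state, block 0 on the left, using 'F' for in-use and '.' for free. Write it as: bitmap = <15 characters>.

bitmap = FFFFFFFF.......

create(b): bitmap=F.............. | b=[0]
unlink(b): bitmap=............... | 
create(b): bitmap=F.............. | b=[0]
append(b, 1): bitmap=FF............. | b=[0, 1]
create(c): bitmap=FFF............ | b=[0, 1] c=[2]
append(b, 1): bitmap=FFFF........... | b=[0, 1, 3] c=[2]
append(c, 1): bitmap=FFFFF.......... | b=[0, 1, 3] c=[2, 4]
append(b, 2): bitmap=FFFFFFF........ | b=[0, 1, 3, 5, 6] c=[2, 4]
create(a): bitmap=FFFFFFFF....... | a=[7] b=[0, 1, 3, 5, 6] c=[2, 4]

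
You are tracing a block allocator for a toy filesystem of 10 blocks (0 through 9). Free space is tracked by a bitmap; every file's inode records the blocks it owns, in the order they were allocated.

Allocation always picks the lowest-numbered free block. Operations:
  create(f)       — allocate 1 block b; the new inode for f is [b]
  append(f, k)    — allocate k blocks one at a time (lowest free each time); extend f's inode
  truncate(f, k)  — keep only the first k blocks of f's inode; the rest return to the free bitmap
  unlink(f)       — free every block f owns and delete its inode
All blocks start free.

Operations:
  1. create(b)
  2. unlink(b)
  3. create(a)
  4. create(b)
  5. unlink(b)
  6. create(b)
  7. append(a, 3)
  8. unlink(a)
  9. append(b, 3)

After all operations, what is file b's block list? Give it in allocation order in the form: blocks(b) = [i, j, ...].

blocks(b) = [1, 0, 2, 3]

[1] create(b) — b=0 (map F.........)
[2] unlink(b) —  (map ..........)
[3] create(a) — a=0 (map F.........)
[4] create(b) — a=0 b=1 (map FF........)
[5] unlink(b) — a=0 (map F.........)
[6] create(b) — a=0 b=1 (map FF........)
[7] append(a, 3) — a=0,2,3,4 b=1 (map FFFFF.....)
[8] unlink(a) — b=1 (map .F........)
[9] append(b, 3) — b=1,0,2,3 (map FFFF......)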